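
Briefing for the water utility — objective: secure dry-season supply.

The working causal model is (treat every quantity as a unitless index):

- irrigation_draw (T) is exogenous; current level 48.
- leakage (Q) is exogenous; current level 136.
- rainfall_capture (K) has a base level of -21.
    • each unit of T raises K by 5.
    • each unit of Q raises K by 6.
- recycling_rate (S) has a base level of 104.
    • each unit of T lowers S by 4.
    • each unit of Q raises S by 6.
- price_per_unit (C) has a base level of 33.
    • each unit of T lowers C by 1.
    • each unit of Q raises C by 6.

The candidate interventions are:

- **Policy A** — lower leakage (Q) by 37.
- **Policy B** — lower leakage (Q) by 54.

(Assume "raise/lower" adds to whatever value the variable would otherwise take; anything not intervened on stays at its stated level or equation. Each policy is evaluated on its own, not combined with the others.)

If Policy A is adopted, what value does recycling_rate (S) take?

Policy A (Q − 37):
  T = 48
  Q = 136 − 37 = 99
  S = 104 − 4·48 + 6·99 = 506

506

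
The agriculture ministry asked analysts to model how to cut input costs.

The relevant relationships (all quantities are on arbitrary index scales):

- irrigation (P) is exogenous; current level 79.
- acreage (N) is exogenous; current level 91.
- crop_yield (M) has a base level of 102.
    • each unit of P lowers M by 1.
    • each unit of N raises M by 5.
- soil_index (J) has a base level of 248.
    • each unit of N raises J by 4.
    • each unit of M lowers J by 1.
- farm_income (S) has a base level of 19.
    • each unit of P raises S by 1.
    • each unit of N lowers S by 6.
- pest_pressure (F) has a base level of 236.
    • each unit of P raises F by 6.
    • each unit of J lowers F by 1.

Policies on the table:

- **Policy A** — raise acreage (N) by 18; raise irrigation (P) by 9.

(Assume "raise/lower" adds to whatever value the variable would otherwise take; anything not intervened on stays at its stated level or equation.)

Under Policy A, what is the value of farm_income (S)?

Policy A (N + 18, P + 9):
  P = 79 + 9 = 88
  N = 91 + 18 = 109
  S = 19 + 88 − 6·109 = -547

-547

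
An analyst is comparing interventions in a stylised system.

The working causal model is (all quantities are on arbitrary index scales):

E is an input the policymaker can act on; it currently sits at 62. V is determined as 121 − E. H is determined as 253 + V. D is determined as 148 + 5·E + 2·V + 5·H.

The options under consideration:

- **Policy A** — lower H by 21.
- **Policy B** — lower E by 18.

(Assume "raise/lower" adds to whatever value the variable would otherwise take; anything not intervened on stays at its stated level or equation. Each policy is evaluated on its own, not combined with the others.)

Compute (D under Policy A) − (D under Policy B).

Policy A (H − 21):
  E = 62
  V = 121 − 62 = 59
  H = 253 + 59 (−21 from intervention) = 291
  D = 148 + 5·62 + 2·59 + 5·291 = 2031
Policy B (E − 18):
  E = 62 − 18 = 44
  V = 121 − 44 = 77
  H = 253 + 77 = 330
  D = 148 + 5·44 + 2·77 + 5·330 = 2172
D: 2031 − 2172 = -141

-141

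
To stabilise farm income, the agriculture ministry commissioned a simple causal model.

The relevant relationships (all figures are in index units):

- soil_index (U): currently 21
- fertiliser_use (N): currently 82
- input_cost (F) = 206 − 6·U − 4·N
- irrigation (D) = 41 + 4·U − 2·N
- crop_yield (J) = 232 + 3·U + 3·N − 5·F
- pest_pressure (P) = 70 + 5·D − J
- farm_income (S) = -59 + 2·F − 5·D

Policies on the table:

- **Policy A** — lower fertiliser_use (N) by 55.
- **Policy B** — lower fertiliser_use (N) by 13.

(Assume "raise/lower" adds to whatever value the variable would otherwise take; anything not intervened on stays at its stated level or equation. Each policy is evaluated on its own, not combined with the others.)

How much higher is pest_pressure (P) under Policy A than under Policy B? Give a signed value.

1386

Policy A (N − 55):
  U = 21
  N = 82 − 55 = 27
  F = 206 − 6·21 − 4·27 = -28
  D = 41 + 4·21 − 2·27 = 71
  J = 232 + 3·21 + 3·27 − 5·(-28) = 516
  P = 70 + 5·71 − 516 = -91
Policy B (N − 13):
  U = 21
  N = 82 − 13 = 69
  F = 206 − 6·21 − 4·69 = -196
  D = 41 + 4·21 − 2·69 = -13
  J = 232 + 3·21 + 3·69 − 5·(-196) = 1482
  P = 70 + 5·(-13) − 1482 = -1477
P: -91 − (-1477) = 1386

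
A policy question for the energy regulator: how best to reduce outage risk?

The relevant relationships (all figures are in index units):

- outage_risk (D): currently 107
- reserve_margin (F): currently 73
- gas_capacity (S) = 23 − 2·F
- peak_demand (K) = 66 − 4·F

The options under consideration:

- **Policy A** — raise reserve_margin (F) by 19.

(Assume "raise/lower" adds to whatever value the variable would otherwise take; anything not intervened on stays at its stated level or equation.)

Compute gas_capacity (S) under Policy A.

-161

Policy A (F + 19):
  F = 73 + 19 = 92
  S = 23 − 2·92 = -161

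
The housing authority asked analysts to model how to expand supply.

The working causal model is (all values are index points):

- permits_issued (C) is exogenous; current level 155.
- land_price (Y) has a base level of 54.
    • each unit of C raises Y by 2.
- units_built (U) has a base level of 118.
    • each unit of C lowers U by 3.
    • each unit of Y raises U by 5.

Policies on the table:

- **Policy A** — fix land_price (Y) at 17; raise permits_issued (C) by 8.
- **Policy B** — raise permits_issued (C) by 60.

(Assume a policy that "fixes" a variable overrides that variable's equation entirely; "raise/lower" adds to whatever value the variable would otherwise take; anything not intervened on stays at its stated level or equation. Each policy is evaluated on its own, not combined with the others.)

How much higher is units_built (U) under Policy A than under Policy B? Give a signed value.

Policy A (Y := 17, C + 8):
  C = 155 + 8 = 163
  Y = 17
  U = 118 − 3·163 + 5·17 = -286
Policy B (C + 60):
  C = 155 + 60 = 215
  Y = 54 + 2·215 = 484
  U = 118 − 3·215 + 5·484 = 1893
U: -286 − 1893 = -2179

-2179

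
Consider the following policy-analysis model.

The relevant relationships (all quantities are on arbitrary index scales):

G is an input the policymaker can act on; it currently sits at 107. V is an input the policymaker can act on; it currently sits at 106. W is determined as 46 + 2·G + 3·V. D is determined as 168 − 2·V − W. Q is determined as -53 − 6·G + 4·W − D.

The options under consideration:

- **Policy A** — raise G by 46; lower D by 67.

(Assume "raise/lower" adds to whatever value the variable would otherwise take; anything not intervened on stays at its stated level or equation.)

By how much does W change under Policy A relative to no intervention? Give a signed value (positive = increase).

92

Baseline:
  G = 107
  V = 106
  W = 46 + 2·107 + 3·106 = 578
Policy A (G + 46, D − 67):
  G = 107 + 46 = 153
  V = 106
  W = 46 + 2·153 + 3·106 = 670
Change in W: 670 − 578 = 92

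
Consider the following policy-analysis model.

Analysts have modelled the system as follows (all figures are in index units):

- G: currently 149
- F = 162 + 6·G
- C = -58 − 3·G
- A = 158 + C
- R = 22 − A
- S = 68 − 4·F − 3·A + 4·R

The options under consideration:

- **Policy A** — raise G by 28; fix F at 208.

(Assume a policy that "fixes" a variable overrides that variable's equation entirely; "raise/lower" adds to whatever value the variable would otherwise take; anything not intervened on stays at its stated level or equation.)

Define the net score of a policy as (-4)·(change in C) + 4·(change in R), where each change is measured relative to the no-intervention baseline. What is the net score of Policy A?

672

Baseline:
  G = 149
  C = -58 − 3·149 = -505
  A = 158 + (-505) = -347
  R = 22 − (-347) = 369
Policy A (G + 28, F := 208):
  G = 149 + 28 = 177
  C = -58 − 3·177 = -589
  A = 158 + (-589) = -431
  R = 22 − (-431) = 453
ΔC = -589 − (-505) = -84; ΔR = 453 − 369 = 84
Score = (-4)·(-84) + 4·84 = 672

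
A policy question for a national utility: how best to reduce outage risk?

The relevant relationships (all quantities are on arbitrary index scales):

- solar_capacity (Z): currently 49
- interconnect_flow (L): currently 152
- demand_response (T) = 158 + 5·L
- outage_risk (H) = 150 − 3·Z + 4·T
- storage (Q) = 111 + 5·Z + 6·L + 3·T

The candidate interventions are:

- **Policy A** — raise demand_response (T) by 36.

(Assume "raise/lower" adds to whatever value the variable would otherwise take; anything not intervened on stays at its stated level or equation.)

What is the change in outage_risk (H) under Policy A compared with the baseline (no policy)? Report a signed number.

144

Baseline:
  Z = 49
  L = 152
  T = 158 + 5·152 = 918
  H = 150 − 3·49 + 4·918 = 3675
Policy A (T + 36):
  Z = 49
  L = 152
  T = 158 + 5·152 (+36 from intervention) = 954
  H = 150 − 3·49 + 4·954 = 3819
Change in H: 3819 − 3675 = 144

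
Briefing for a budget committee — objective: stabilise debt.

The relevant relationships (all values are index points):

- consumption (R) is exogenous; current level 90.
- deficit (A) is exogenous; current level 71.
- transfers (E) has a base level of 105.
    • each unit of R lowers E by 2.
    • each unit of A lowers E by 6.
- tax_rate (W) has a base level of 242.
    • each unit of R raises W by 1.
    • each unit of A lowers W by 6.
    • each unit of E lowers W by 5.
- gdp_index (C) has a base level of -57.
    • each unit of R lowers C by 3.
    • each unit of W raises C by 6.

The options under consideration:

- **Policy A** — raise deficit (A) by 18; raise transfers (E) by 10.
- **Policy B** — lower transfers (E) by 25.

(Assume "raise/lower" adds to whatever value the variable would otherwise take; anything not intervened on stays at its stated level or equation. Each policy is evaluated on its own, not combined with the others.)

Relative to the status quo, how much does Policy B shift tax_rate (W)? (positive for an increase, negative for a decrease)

Baseline:
  R = 90
  A = 71
  E = 105 − 2·90 − 6·71 = -501
  W = 242 + 90 − 6·71 − 5·(-501) = 2411
Policy B (E − 25):
  R = 90
  A = 71
  E = 105 − 2·90 − 6·71 (−25 from intervention) = -526
  W = 242 + 90 − 6·71 − 5·(-526) = 2536
Change in W: 2536 − 2411 = 125

125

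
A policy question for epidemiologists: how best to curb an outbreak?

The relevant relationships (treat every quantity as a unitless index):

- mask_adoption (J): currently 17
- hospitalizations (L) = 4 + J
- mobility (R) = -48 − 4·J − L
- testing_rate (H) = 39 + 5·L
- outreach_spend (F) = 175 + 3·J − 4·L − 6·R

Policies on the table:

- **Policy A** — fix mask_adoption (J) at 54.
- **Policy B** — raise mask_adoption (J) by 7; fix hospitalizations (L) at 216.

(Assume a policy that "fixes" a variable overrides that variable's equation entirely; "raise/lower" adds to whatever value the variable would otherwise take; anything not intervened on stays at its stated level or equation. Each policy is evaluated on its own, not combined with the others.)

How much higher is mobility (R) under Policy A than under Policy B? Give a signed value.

38

Policy A (J := 54):
  J = 54
  L = 4 + 54 = 58
  R = -48 − 4·54 − 58 = -322
Policy B (J + 7, L := 216):
  J = 17 + 7 = 24
  L = 216
  R = -48 − 4·24 − 216 = -360
R: -322 − (-360) = 38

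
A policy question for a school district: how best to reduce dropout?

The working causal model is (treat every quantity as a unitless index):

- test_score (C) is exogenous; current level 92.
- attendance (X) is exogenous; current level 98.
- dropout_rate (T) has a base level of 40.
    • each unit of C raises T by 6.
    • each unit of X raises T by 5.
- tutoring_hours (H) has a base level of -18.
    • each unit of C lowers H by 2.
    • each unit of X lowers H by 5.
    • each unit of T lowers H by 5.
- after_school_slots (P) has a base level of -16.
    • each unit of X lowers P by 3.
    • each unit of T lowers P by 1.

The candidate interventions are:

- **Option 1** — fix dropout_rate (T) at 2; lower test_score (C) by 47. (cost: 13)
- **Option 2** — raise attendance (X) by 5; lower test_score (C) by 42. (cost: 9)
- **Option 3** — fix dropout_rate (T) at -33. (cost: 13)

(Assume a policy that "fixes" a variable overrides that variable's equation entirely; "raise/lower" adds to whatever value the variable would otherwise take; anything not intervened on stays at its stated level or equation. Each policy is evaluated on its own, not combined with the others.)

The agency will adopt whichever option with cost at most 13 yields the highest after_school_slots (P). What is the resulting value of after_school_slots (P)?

-277

Option 1 (T := 2, C − 47):
  C = 92 − 47 = 45
  X = 98
  T = 2
  P = -16 − 3·98 − 2 = -312
Option 2 (X + 5, C − 42):
  C = 92 − 42 = 50
  X = 98 + 5 = 103
  T = 40 + 6·50 + 5·103 = 855
  P = -16 − 3·103 − 855 = -1180
Option 3 (T := -33):
  C = 92
  X = 98
  T = -33
  P = -16 − 3·98 − (-33) = -277
Comparing — Option 1: P=-312, Option 2: P=-1180, Option 3: P=-277. Highest is -277 (Option 3).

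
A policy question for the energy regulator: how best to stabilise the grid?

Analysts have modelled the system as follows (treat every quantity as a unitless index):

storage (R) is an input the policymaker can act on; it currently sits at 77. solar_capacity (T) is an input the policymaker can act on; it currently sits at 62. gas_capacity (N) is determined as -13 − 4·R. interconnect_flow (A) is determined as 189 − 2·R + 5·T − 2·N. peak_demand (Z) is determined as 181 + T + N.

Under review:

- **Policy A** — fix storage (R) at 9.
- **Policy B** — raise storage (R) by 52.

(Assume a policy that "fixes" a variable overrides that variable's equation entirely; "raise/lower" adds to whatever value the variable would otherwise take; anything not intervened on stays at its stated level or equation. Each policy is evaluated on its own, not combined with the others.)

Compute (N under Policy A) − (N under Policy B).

Policy A (R := 9):
  R = 9
  N = -13 − 4·9 = -49
Policy B (R + 52):
  R = 77 + 52 = 129
  N = -13 − 4·129 = -529
N: -49 − (-529) = 480

480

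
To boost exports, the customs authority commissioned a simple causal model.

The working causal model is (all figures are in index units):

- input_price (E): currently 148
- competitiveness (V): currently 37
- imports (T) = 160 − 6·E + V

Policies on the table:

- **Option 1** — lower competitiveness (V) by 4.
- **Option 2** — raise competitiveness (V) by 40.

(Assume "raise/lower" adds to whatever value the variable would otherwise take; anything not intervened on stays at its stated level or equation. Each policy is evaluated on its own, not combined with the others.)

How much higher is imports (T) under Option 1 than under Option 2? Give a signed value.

-44

Option 1 (V − 4):
  E = 148
  V = 37 − 4 = 33
  T = 160 − 6·148 + 33 = -695
Option 2 (V + 40):
  E = 148
  V = 37 + 40 = 77
  T = 160 − 6·148 + 77 = -651
T: -695 − (-651) = -44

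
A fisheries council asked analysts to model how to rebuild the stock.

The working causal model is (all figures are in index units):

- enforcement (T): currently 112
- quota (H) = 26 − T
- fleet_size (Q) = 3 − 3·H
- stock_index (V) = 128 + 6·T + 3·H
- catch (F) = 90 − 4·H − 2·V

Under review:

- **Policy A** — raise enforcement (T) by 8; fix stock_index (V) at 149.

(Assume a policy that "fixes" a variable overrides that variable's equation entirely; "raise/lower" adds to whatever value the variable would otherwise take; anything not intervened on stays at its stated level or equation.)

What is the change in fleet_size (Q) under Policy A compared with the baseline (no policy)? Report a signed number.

24

Baseline:
  T = 112
  H = 26 − 112 = -86
  Q = 3 − 3·(-86) = 261
Policy A (T + 8, V := 149):
  T = 112 + 8 = 120
  H = 26 − 120 = -94
  Q = 3 − 3·(-94) = 285
Change in Q: 285 − 261 = 24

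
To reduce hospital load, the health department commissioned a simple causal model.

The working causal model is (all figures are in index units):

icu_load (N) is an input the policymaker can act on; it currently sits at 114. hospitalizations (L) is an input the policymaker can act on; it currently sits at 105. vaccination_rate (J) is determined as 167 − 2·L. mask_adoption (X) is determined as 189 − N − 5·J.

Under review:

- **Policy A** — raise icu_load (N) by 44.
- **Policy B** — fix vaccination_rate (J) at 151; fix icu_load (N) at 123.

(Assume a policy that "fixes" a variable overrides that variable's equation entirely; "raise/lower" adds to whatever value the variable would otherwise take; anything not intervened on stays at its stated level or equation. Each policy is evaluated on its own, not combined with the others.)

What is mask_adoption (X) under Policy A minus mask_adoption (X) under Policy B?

935

Policy A (N + 44):
  N = 114 + 44 = 158
  L = 105
  J = 167 − 2·105 = -43
  X = 189 − 158 − 5·(-43) = 246
Policy B (J := 151, N := 123):
  N = 123
  L = 105
  J = 151
  X = 189 − 123 − 5·151 = -689
X: 246 − (-689) = 935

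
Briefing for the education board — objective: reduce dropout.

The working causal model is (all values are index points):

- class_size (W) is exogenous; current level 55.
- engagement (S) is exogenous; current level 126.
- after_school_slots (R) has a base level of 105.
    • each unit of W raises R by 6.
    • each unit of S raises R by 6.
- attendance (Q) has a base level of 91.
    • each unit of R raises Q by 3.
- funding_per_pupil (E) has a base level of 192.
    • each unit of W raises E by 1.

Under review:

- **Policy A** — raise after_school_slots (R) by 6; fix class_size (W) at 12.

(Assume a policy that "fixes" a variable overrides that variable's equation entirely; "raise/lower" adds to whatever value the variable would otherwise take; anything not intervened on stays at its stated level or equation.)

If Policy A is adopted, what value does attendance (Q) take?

Policy A (R + 6, W := 12):
  W = 12
  S = 126
  R = 105 + 6·12 + 6·126 (+6 from intervention) = 939
  Q = 91 + 3·939 = 2908

2908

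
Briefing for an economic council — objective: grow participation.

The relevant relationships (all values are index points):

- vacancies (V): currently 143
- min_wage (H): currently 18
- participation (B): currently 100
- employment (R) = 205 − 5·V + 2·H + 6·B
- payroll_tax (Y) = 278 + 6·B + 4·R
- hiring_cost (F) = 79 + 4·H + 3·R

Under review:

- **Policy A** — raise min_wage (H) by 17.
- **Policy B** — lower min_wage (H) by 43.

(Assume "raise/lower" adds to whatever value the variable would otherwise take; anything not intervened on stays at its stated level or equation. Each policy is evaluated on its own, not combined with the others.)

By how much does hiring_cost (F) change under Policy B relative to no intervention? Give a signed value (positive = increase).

Baseline:
  V = 143
  H = 18
  B = 100
  R = 205 − 5·143 + 2·18 + 6·100 = 126
  F = 79 + 4·18 + 3·126 = 529
Policy B (H − 43):
  V = 143
  H = 18 − 43 = -25
  B = 100
  R = 205 − 5·143 + 2·(-25) + 6·100 = 40
  F = 79 + 4·(-25) + 3·40 = 99
Change in F: 99 − 529 = -430

-430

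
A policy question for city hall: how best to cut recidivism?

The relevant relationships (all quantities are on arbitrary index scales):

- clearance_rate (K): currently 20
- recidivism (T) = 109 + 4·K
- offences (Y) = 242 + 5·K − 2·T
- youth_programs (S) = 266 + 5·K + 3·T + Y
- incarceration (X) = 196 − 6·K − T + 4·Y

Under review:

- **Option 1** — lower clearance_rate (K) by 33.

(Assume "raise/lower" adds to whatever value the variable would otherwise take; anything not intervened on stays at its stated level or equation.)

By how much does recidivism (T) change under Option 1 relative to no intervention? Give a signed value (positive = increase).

-132

Baseline:
  K = 20
  T = 109 + 4·20 = 189
Option 1 (K − 33):
  K = 20 − 33 = -13
  T = 109 + 4·(-13) = 57
Change in T: 57 − 189 = -132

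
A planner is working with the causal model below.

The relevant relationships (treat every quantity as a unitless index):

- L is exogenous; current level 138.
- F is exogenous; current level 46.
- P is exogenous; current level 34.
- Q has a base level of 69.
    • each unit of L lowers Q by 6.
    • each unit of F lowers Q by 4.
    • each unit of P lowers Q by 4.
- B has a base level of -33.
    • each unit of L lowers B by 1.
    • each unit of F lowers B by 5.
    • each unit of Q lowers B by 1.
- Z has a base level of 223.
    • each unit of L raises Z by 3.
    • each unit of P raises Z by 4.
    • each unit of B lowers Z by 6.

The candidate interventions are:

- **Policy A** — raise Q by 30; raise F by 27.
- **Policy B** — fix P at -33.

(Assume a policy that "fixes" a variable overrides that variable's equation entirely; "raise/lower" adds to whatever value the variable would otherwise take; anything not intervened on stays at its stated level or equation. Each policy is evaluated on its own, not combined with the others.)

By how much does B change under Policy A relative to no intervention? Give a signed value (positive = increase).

Baseline:
  L = 138
  F = 46
  P = 34
  Q = 69 − 6·138 − 4·46 − 4·34 = -1079
  B = -33 − 138 − 5·46 − (-1079) = 678
Policy A (Q + 30, F + 27):
  L = 138
  F = 46 + 27 = 73
  P = 34
  Q = 69 − 6·138 − 4·73 − 4·34 (+30 from intervention) = -1157
  B = -33 − 138 − 5·73 − (-1157) = 621
Change in B: 621 − 678 = -57

-57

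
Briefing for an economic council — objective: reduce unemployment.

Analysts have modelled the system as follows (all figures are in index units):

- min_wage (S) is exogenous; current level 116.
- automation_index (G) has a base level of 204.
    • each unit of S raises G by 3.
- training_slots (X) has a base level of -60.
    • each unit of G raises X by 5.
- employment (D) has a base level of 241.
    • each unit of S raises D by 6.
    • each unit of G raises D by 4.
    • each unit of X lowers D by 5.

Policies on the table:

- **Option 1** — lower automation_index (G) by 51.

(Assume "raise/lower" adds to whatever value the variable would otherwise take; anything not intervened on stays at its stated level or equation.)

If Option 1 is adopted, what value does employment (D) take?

Option 1 (G − 51):
  S = 116
  G = 204 + 3·116 (−51 from intervention) = 501
  X = -60 + 5·501 = 2445
  D = 241 + 6·116 + 4·501 − 5·2445 = -9284

-9284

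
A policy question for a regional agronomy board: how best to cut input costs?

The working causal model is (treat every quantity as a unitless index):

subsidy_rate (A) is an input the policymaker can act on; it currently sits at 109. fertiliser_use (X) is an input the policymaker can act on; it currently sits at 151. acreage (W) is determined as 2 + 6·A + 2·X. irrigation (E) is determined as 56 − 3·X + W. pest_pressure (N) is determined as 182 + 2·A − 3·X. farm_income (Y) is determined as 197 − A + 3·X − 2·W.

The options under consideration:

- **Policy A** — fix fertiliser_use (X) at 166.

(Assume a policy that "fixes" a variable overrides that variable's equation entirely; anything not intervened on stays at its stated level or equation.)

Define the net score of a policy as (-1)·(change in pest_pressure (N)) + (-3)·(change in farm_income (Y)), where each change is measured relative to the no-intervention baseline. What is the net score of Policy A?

Baseline:
  A = 109
  X = 151
  W = 2 + 6·109 + 2·151 = 958
  N = 182 + 2·109 − 3·151 = -53
  Y = 197 − 109 + 3·151 − 2·958 = -1375
Policy A (X := 166):
  A = 109
  X = 166
  W = 2 + 6·109 + 2·166 = 988
  N = 182 + 2·109 − 3·166 = -98
  Y = 197 − 109 + 3·166 − 2·988 = -1390
ΔN = -98 − (-53) = -45; ΔY = -1390 − (-1375) = -15
Score = (-1)·(-45) + (-3)·(-15) = 90

90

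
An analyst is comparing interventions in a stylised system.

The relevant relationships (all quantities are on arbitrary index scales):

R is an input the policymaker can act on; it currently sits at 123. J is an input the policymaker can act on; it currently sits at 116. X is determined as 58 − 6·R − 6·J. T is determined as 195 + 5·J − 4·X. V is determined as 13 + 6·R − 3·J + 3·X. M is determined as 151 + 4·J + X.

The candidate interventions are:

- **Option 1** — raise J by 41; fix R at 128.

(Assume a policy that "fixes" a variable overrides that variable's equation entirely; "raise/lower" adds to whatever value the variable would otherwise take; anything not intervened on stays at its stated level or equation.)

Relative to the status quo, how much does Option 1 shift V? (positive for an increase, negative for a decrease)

-921

Baseline:
  R = 123
  J = 116
  X = 58 − 6·123 − 6·116 = -1376
  V = 13 + 6·123 − 3·116 + 3·(-1376) = -3725
Option 1 (J + 41, R := 128):
  R = 128
  J = 116 + 41 = 157
  X = 58 − 6·128 − 6·157 = -1652
  V = 13 + 6·128 − 3·157 + 3·(-1652) = -4646
Change in V: -4646 − (-3725) = -921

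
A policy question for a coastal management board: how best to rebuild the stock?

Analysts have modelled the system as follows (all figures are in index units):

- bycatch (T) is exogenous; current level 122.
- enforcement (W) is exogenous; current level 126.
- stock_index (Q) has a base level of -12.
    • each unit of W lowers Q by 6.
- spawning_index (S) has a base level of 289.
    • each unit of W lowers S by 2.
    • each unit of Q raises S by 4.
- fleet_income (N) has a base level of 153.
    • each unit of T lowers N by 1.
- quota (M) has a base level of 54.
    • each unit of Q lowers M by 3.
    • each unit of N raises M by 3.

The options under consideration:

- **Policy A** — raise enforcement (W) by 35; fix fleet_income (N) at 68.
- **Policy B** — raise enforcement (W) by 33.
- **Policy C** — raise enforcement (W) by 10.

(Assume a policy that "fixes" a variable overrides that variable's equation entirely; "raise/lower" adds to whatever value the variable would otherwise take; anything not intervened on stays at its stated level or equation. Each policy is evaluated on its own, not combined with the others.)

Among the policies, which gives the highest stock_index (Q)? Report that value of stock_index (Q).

Policy A (W + 35, N := 68):
  W = 126 + 35 = 161
  Q = -12 − 6·161 = -978
Policy B (W + 33):
  W = 126 + 33 = 159
  Q = -12 − 6·159 = -966
Policy C (W + 10):
  W = 126 + 10 = 136
  Q = -12 − 6·136 = -828
Comparing — Policy A: Q=-978, Policy B: Q=-966, Policy C: Q=-828. Highest is -828 (Policy C).

-828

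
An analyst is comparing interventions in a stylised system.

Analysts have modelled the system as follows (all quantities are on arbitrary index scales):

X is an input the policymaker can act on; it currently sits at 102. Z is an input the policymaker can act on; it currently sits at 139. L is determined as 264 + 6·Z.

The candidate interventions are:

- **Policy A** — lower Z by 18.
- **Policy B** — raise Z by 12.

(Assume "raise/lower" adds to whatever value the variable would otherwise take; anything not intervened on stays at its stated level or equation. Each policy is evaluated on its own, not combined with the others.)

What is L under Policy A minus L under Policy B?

Policy A (Z − 18):
  Z = 139 − 18 = 121
  L = 264 + 6·121 = 990
Policy B (Z + 12):
  Z = 139 + 12 = 151
  L = 264 + 6·151 = 1170
L: 990 − 1170 = -180

-180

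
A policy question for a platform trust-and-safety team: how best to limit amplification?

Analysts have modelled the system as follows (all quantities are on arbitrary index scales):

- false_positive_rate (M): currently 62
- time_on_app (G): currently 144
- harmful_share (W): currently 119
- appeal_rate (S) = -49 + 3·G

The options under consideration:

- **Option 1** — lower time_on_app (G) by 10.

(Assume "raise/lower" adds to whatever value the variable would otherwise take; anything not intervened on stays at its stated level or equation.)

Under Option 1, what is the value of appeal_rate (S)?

Option 1 (G − 10):
  G = 144 − 10 = 134
  S = -49 + 3·134 = 353

353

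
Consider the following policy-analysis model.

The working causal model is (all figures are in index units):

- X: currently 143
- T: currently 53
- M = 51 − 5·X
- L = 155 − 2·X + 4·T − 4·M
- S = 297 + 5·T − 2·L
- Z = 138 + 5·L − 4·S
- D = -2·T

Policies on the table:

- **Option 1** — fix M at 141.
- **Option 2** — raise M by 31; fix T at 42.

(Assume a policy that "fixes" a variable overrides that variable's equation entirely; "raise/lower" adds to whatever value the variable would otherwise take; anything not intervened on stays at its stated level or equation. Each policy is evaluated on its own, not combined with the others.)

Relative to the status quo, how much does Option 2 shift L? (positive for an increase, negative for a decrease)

-168

Baseline:
  X = 143
  T = 53
  M = 51 − 5·143 = -664
  L = 155 − 2·143 + 4·53 − 4·(-664) = 2737
Option 2 (M + 31, T := 42):
  X = 143
  T = 42
  M = 51 − 5·143 (+31 from intervention) = -633
  L = 155 − 2·143 + 4·42 − 4·(-633) = 2569
Change in L: 2569 − 2737 = -168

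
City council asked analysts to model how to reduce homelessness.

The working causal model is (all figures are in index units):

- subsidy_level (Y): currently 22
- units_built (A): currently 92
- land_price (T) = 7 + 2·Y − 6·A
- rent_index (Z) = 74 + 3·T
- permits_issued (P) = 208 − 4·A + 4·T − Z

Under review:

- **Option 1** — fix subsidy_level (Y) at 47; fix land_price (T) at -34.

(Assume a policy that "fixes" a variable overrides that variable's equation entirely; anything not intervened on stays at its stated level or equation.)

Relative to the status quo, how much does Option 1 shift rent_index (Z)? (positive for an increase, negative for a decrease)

Baseline:
  Y = 22
  A = 92
  T = 7 + 2·22 − 6·92 = -501
  Z = 74 + 3·(-501) = -1429
Option 1 (Y := 47, T := -34):
  Y = 47
  A = 92
  T = -34
  Z = 74 + 3·(-34) = -28
Change in Z: -28 − (-1429) = 1401

1401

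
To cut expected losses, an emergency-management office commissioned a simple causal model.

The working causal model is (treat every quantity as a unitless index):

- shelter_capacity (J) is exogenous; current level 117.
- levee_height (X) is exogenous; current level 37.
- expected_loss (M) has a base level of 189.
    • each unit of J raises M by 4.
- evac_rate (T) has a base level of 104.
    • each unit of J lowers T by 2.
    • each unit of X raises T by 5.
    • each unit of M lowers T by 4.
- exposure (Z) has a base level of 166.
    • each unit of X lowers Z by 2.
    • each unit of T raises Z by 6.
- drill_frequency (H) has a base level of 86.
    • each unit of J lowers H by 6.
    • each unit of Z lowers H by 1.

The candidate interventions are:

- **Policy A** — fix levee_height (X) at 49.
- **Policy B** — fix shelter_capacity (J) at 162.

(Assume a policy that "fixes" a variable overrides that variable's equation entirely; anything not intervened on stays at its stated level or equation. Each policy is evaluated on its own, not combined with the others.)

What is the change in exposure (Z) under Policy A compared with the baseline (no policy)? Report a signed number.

336

Baseline:
  J = 117
  X = 37
  M = 189 + 4·117 = 657
  T = 104 − 2·117 + 5·37 − 4·657 = -2573
  Z = 166 − 2·37 + 6·(-2573) = -15346
Policy A (X := 49):
  J = 117
  X = 49
  M = 189 + 4·117 = 657
  T = 104 − 2·117 + 5·49 − 4·657 = -2513
  Z = 166 − 2·49 + 6·(-2513) = -15010
Change in Z: -15010 − (-15346) = 336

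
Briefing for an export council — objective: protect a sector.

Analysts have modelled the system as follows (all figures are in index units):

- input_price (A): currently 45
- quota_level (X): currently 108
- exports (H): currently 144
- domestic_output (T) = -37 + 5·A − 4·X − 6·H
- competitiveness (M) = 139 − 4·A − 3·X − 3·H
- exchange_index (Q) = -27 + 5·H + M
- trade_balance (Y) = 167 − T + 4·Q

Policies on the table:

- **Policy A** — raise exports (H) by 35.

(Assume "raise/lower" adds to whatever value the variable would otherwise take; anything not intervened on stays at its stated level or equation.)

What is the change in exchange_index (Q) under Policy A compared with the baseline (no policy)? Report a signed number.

70

Baseline:
  A = 45
  X = 108
  H = 144
  M = 139 − 4·45 − 3·108 − 3·144 = -797
  Q = -27 + 5·144 + (-797) = -104
Policy A (H + 35):
  A = 45
  X = 108
  H = 144 + 35 = 179
  M = 139 − 4·45 − 3·108 − 3·179 = -902
  Q = -27 + 5·179 + (-902) = -34
Change in Q: -34 − (-104) = 70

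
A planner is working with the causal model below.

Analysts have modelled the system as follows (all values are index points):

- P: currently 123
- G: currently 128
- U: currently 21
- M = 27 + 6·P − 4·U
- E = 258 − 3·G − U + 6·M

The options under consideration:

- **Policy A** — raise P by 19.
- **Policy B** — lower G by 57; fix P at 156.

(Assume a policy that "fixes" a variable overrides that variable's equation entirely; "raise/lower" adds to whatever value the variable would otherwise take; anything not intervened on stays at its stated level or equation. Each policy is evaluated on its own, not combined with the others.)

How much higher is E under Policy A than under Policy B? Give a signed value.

Policy A (P + 19):
  P = 123 + 19 = 142
  G = 128
  U = 21
  M = 27 + 6·142 − 4·21 = 795
  E = 258 − 3·128 − 21 + 6·795 = 4623
Policy B (G − 57, P := 156):
  P = 156
  G = 128 − 57 = 71
  U = 21
  M = 27 + 6·156 − 4·21 = 879
  E = 258 − 3·71 − 21 + 6·879 = 5298
E: 4623 − 5298 = -675

-675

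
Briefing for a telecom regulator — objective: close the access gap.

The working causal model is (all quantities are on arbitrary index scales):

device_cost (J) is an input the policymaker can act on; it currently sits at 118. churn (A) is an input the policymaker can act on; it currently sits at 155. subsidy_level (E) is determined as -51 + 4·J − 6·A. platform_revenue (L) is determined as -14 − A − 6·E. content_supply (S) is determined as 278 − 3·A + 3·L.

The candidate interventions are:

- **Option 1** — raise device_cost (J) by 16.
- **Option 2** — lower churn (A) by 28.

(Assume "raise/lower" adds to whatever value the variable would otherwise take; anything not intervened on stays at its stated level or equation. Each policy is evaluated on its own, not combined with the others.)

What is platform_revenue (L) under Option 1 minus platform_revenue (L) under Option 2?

596

Option 1 (J + 16):
  J = 118 + 16 = 134
  A = 155
  E = -51 + 4·134 − 6·155 = -445
  L = -14 − 155 − 6·(-445) = 2501
Option 2 (A − 28):
  J = 118
  A = 155 − 28 = 127
  E = -51 + 4·118 − 6·127 = -341
  L = -14 − 127 − 6·(-341) = 1905
L: 2501 − 1905 = 596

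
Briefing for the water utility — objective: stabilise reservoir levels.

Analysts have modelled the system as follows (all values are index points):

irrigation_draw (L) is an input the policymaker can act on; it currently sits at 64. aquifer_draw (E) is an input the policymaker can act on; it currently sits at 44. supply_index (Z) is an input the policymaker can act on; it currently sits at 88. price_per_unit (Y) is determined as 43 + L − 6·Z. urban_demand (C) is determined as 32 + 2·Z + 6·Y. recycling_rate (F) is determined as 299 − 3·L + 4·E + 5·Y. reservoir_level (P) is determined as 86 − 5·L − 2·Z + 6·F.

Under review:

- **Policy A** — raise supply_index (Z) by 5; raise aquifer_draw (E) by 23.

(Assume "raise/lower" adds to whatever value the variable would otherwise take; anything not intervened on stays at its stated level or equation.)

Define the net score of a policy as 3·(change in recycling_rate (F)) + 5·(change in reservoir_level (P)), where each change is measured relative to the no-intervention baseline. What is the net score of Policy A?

Baseline:
  L = 64
  E = 44
  Z = 88
  Y = 43 + 64 − 6·88 = -421
  F = 299 − 3·64 + 4·44 + 5·(-421) = -1822
  P = 86 − 5·64 − 2·88 + 6·(-1822) = -11342
Policy A (Z + 5, E + 23):
  L = 64
  E = 44 + 23 = 67
  Z = 88 + 5 = 93
  Y = 43 + 64 − 6·93 = -451
  F = 299 − 3·64 + 4·67 + 5·(-451) = -1880
  P = 86 − 5·64 − 2·93 + 6·(-1880) = -11700
ΔF = -1880 − (-1822) = -58; ΔP = -11700 − (-11342) = -358
Score = 3·(-58) + 5·(-358) = -1964

-1964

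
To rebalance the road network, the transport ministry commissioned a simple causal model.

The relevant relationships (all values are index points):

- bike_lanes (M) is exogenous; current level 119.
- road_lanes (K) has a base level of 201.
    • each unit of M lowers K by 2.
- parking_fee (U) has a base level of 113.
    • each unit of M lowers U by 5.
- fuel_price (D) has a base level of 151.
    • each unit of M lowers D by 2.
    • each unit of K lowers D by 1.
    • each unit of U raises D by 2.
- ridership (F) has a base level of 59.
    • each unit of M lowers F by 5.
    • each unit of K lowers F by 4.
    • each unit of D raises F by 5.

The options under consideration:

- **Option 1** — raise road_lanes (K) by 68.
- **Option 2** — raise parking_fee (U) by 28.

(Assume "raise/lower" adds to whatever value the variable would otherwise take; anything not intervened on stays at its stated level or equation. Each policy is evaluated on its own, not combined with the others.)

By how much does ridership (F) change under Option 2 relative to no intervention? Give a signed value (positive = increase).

280

Baseline:
  M = 119
  K = 201 − 2·119 = -37
  U = 113 − 5·119 = -482
  D = 151 − 2·119 − (-37) + 2·(-482) = -1014
  F = 59 − 5·119 − 4·(-37) + 5·(-1014) = -5458
Option 2 (U + 28):
  M = 119
  K = 201 − 2·119 = -37
  U = 113 − 5·119 (+28 from intervention) = -454
  D = 151 − 2·119 − (-37) + 2·(-454) = -958
  F = 59 − 5·119 − 4·(-37) + 5·(-958) = -5178
Change in F: -5178 − (-5458) = 280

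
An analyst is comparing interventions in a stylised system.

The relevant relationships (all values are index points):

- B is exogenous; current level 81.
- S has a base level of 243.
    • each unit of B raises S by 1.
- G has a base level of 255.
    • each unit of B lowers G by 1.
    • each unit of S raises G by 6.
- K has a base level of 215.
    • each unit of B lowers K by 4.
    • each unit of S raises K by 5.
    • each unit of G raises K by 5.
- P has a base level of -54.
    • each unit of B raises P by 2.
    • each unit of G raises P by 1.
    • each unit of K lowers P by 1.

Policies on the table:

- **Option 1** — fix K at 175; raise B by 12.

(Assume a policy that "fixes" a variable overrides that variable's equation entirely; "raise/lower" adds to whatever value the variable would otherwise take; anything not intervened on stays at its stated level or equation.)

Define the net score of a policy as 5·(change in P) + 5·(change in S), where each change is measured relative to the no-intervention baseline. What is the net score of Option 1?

60110

Baseline:
  B = 81
  S = 243 + 81 = 324
  G = 255 − 81 + 6·324 = 2118
  K = 215 − 4·81 + 5·324 + 5·2118 = 12101
  P = -54 + 2·81 + 2118 − 12101 = -9875
Option 1 (K := 175, B + 12):
  B = 81 + 12 = 93
  S = 243 + 93 = 336
  G = 255 − 93 + 6·336 = 2178
  K = 175
  P = -54 + 2·93 + 2178 − 175 = 2135
ΔP = 2135 − (-9875) = 12010; ΔS = 336 − 324 = 12
Score = 5·12010 + 5·12 = 60110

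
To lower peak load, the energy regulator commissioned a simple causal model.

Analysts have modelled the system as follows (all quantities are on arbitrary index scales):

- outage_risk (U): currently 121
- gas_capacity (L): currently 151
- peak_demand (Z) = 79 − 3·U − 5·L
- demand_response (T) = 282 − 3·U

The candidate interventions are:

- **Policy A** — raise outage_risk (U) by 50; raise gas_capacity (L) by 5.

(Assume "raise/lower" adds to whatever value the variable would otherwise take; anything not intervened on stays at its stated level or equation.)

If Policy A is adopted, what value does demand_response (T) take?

-231

Policy A (U + 50, L + 5):
  U = 121 + 50 = 171
  T = 282 − 3·171 = -231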